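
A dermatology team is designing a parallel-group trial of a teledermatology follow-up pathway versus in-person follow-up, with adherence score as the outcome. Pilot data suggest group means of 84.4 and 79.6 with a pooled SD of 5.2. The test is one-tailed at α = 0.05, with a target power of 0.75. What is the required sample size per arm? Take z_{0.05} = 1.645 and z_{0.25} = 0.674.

Cohen's d = |M₁ − M₂| / SD_pooled = |84.4 − 79.6| / 5.2 = 4.8 / 5.2 = 0.923.
For two independent groups with equal n: n = 2·((z_{α} + z_β) / d)².
z_{α} + z_β = 1.645 + 0.674 = 2.319.
n = 2 × (2.319 / 0.923)² = 2 × 2.512² = 2 × 6.31 = 12.6.
Round up to the next whole participant.

n = 13 per group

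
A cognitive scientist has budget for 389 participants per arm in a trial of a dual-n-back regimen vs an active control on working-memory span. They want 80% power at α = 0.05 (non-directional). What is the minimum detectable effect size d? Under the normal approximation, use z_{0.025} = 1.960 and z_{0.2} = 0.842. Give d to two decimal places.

For two independent groups of n = 389 each: d_min = (z_{α/2} + z_β)·√(2/n).
z-sum = 1.960 + 0.842 = 2.802.
d_min = 2.802 × √(2/389) = 2.802 × 0.0717 = 0.201.

d_min ≈ 0.20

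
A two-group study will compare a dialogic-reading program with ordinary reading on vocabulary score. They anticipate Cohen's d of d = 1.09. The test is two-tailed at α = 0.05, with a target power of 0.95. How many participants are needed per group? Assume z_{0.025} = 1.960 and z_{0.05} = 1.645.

n = 22 per group

For two independent groups with equal n: n = 2·((z_{α/2} + z_β) / d)².
z_{α/2} + z_β = 1.960 + 1.645 = 3.605.
n = 2 × (3.605 / 1.09)² = 2 × 3.307² = 2 × 10.94 = 21.9.
Round up to the next whole participant.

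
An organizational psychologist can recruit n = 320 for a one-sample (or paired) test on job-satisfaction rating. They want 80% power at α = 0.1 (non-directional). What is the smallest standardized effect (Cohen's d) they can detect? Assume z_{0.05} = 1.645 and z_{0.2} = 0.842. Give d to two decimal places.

d_min ≈ 0.14

For a single sample (or paired design) of n = 320: d_min = (z_{α/2} + z_β)/√n.
z-sum = 1.645 + 0.842 = 2.487.
d_min = 2.487 / √320 = 2.487 / 17.889 = 0.139.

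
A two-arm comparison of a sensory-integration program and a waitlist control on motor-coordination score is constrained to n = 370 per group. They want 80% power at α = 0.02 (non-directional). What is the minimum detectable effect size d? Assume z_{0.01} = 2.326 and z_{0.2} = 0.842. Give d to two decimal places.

d_min ≈ 0.23

For two independent groups of n = 370 each: d_min = (z_{α/2} + z_β)·√(2/n).
z-sum = 2.326 + 0.842 = 3.168.
d_min = 3.168 × √(2/370) = 3.168 × 0.0735 = 0.233.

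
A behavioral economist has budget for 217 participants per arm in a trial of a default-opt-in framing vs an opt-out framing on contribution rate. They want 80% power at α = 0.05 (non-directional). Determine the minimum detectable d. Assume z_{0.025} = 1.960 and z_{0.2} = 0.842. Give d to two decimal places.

For two independent groups of n = 217 each: d_min = (z_{α/2} + z_β)·√(2/n).
z-sum = 1.960 + 0.842 = 2.802.
d_min = 2.802 × √(2/217) = 2.802 × 0.0960 = 0.269.

d_min ≈ 0.27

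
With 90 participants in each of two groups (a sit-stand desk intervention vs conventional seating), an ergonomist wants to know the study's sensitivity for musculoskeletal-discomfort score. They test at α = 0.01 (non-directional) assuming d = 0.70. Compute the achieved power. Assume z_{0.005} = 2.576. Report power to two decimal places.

For two equal groups, power = Φ(d·√(n/2) − z_{α/2}).
d·√(n/2) = 0.70 × √(90/2) = 0.70 × 6.708 = 4.696.
z_β = 4.696 − 2.576 = 2.120.
Power = Φ(2.120) = 0.983.

power ≈ 0.98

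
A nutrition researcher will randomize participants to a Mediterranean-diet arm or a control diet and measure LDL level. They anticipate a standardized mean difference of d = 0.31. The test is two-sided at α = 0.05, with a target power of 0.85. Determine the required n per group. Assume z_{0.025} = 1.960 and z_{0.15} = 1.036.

For two independent groups with equal n: n = 2·((z_{α/2} + z_β) / d)².
z_{α/2} + z_β = 1.960 + 1.036 = 2.996.
n = 2 × (2.996 / 0.31)² = 2 × 9.665² = 2 × 93.40 = 186.8.
Round up to the next whole participant.

n = 187 per group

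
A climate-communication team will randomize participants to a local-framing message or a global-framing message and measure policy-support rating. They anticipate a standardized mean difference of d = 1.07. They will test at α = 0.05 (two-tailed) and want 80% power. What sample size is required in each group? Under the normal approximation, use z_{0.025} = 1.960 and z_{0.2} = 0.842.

n = 14 per group

For two independent groups with equal n: n = 2·((z_{α/2} + z_β) / d)².
z_{α/2} + z_β = 1.960 + 0.842 = 2.802.
n = 2 × (2.802 / 1.07)² = 2 × 2.619² = 2 × 6.86 = 13.7.
Round up to the next whole participant.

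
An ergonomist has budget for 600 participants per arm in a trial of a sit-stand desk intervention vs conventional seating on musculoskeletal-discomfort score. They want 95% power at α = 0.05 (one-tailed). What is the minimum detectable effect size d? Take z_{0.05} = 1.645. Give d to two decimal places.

d_min ≈ 0.19

For two independent groups of n = 600 each: d_min = (z_{α} + z_β)·√(2/n).
z-sum = 1.645 + 1.645 = 3.290.
d_min = 3.290 × √(2/600) = 3.290 × 0.0577 = 0.190.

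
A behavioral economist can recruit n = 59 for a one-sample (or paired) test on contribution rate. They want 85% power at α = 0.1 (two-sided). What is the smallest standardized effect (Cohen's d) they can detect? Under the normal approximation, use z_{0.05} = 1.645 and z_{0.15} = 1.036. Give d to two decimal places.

d_min ≈ 0.35

For a single sample (or paired design) of n = 59: d_min = (z_{α/2} + z_β)/√n.
z-sum = 1.645 + 1.036 = 2.681.
d_min = 2.681 / √59 = 2.681 / 7.681 = 0.349.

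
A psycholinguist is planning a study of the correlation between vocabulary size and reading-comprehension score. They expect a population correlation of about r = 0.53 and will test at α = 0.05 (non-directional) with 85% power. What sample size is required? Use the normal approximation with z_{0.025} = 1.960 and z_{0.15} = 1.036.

Fisher's z: C = ½·ln((1+r)/(1−r)) = ½·ln(3.2553) = 0.5901.
n = ((z_{α/2} + z_β)/C)² + 3.
(1.960 + 1.036) / 0.5901 = 2.996 / 0.5901 = 5.077.
n = 5.077² + 3 = 25.78 + 3 = 28.8.
Round up.

n = 29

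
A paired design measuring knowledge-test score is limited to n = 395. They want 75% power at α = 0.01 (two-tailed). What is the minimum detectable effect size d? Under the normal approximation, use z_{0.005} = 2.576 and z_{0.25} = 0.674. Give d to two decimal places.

d_min ≈ 0.16

For a single sample (or paired design) of n = 395: d_min = (z_{α/2} + z_β)/√n.
z-sum = 2.576 + 0.674 = 3.250.
d_min = 3.250 / √395 = 3.250 / 19.875 = 0.164.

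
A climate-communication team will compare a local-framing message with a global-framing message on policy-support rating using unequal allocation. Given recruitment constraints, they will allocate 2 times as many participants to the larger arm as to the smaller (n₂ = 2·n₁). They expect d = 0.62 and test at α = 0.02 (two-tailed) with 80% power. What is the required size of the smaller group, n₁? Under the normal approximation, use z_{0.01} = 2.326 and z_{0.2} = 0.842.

n₁ = 40

With allocation ratio k = n₂/n₁ = 2, Var(x̄₁−x̄₂) = σ²(1/n₁ + 1/(k·n₁)) = σ²·(k+1)/(k·n₁).
So n₁ = (1 + 1/k)·((z_{α/2} + z_β)/d)² = 1.500 × (3.168/0.62)².
n₁ = 1.500 × 26.11 = 39.2.
Round up: n₁ = 40, giving n₂ = 2 × 40 = 80.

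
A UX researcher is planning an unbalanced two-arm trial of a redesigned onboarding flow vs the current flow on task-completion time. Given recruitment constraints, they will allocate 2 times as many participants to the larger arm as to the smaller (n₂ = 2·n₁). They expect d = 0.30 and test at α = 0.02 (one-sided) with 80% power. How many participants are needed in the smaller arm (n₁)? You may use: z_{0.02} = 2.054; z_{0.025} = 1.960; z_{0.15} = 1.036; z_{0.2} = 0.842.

n₁ = 140

With allocation ratio k = n₂/n₁ = 2, Var(x̄₁−x̄₂) = σ²(1/n₁ + 1/(k·n₁)) = σ²·(k+1)/(k·n₁).
So n₁ = (1 + 1/k)·((z_{α} + z_β)/d)² = 1.500 × (2.896/0.30)².
n₁ = 1.500 × 93.19 = 139.8.
Round up: n₁ = 140, giving n₂ = 2 × 140 = 280.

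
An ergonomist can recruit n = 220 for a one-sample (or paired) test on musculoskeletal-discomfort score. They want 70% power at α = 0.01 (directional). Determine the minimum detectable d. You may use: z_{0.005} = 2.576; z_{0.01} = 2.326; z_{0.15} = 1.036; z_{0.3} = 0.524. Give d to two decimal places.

For a single sample (or paired design) of n = 220: d_min = (z_{α} + z_β)/√n.
z-sum = 2.326 + 0.524 = 2.850.
d_min = 2.850 / √220 = 2.850 / 14.832 = 0.192.

d_min ≈ 0.19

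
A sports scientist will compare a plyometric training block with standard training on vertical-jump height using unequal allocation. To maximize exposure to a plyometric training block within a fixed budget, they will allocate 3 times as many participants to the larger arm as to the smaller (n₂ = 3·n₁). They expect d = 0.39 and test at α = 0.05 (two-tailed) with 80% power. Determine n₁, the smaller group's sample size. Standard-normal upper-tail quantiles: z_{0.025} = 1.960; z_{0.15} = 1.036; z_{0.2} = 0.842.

With allocation ratio k = n₂/n₁ = 3, Var(x̄₁−x̄₂) = σ²(1/n₁ + 1/(k·n₁)) = σ²·(k+1)/(k·n₁).
So n₁ = (1 + 1/k)·((z_{α/2} + z_β)/d)² = 1.333 × (2.802/0.39)².
n₁ = 1.333 × 51.62 = 68.8.
Round up: n₁ = 69, giving n₂ = 3 × 69 = 207.

n₁ = 69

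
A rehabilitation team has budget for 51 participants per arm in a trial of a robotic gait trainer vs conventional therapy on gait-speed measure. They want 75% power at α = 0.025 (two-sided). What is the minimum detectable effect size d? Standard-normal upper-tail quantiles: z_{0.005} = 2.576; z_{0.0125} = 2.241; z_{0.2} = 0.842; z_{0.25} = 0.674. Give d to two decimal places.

d_min ≈ 0.58

For two independent groups of n = 51 each: d_min = (z_{α/2} + z_β)·√(2/n).
z-sum = 2.241 + 0.674 = 2.915.
d_min = 2.915 × √(2/51) = 2.915 × 0.1980 = 0.577.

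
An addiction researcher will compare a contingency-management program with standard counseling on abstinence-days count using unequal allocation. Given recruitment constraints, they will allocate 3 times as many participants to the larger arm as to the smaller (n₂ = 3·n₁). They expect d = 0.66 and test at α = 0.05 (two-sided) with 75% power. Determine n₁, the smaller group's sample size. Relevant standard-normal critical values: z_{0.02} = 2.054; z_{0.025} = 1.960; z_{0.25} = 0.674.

With allocation ratio k = n₂/n₁ = 3, Var(x̄₁−x̄₂) = σ²(1/n₁ + 1/(k·n₁)) = σ²·(k+1)/(k·n₁).
So n₁ = (1 + 1/k)·((z_{α/2} + z_β)/d)² = 1.333 × (2.634/0.66)².
n₁ = 1.333 × 15.93 = 21.2.
Round up: n₁ = 22, giving n₂ = 3 × 22 = 66.

n₁ = 22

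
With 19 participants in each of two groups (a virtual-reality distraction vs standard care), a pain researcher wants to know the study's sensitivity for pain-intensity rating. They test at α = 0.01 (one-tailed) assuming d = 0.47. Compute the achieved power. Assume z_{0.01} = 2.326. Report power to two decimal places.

For two equal groups, power = Φ(d·√(n/2) − z_{α}).
d·√(n/2) = 0.47 × √(19/2) = 0.47 × 3.082 = 1.449.
z_β = 1.449 − 2.326 = -0.877.
Power = Φ(-0.877) = 0.190.

power ≈ 0.19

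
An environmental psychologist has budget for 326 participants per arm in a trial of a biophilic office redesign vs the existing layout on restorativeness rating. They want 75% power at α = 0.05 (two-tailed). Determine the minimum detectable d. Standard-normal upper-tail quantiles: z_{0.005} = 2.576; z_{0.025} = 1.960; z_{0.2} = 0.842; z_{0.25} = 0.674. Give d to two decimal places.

For two independent groups of n = 326 each: d_min = (z_{α/2} + z_β)·√(2/n).
z-sum = 1.960 + 0.674 = 2.634.
d_min = 2.634 × √(2/326) = 2.634 × 0.0783 = 0.206.

d_min ≈ 0.21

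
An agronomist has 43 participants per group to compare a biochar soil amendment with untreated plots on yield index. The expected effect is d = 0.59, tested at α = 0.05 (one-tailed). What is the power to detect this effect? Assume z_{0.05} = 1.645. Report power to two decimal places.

For two equal groups, power = Φ(d·√(n/2) − z_{α}).
d·√(n/2) = 0.59 × √(43/2) = 0.59 × 4.637 = 2.736.
z_β = 2.736 − 1.645 = 1.091.
Power = Φ(1.091) = 0.862.

power ≈ 0.86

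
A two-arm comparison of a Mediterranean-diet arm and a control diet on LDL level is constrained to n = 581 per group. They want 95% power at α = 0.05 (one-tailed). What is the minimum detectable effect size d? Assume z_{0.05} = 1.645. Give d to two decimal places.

For two independent groups of n = 581 each: d_min = (z_{α} + z_β)·√(2/n).
z-sum = 1.645 + 1.645 = 3.290.
d_min = 3.290 × √(2/581) = 3.290 × 0.0587 = 0.193.

d_min ≈ 0.19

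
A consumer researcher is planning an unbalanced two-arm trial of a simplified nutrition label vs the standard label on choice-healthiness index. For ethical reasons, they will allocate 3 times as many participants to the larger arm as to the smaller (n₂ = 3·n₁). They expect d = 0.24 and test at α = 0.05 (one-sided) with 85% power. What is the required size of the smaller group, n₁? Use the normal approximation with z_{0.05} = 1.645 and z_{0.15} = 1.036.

n₁ = 167

With allocation ratio k = n₂/n₁ = 3, Var(x̄₁−x̄₂) = σ²(1/n₁ + 1/(k·n₁)) = σ²·(k+1)/(k·n₁).
So n₁ = (1 + 1/k)·((z_{α} + z_β)/d)² = 1.333 × (2.681/0.24)².
n₁ = 1.333 × 124.79 = 166.4.
Round up: n₁ = 167, giving n₂ = 3 × 167 = 501.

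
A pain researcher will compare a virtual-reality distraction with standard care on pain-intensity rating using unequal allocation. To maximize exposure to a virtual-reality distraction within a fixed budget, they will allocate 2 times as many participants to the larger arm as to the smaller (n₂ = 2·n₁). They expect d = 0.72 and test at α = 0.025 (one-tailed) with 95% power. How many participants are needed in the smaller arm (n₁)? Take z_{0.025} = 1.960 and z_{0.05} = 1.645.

n₁ = 38

With allocation ratio k = n₂/n₁ = 2, Var(x̄₁−x̄₂) = σ²(1/n₁ + 1/(k·n₁)) = σ²·(k+1)/(k·n₁).
So n₁ = (1 + 1/k)·((z_{α} + z_β)/d)² = 1.500 × (3.605/0.72)².
n₁ = 1.500 × 25.07 = 37.6.
Round up: n₁ = 38, giving n₂ = 2 × 38 = 76.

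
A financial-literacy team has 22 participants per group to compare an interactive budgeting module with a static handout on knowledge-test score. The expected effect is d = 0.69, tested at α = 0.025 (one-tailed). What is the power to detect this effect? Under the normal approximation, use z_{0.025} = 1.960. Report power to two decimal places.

power ≈ 0.63

For two equal groups, power = Φ(d·√(n/2) − z_{α}).
d·√(n/2) = 0.69 × √(22/2) = 0.69 × 3.317 = 2.288.
z_β = 2.288 − 1.960 = 0.328.
Power = Φ(0.328) = 0.629.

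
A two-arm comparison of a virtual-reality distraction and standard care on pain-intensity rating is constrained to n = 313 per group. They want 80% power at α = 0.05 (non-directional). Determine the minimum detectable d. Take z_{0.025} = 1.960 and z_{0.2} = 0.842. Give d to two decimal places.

d_min ≈ 0.22

For two independent groups of n = 313 each: d_min = (z_{α/2} + z_β)·√(2/n).
z-sum = 1.960 + 0.842 = 2.802.
d_min = 2.802 × √(2/313) = 2.802 × 0.0799 = 0.224.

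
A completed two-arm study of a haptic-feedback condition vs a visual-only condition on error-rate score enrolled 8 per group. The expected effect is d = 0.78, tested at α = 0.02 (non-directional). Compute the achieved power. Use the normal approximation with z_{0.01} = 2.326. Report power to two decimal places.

For two equal groups, power = Φ(d·√(n/2) − z_{α/2}).
d·√(n/2) = 0.78 × √(8/2) = 0.78 × 2.000 = 1.560.
z_β = 1.560 − 2.326 = -0.766.
Power = Φ(-0.766) = 0.222.

power ≈ 0.22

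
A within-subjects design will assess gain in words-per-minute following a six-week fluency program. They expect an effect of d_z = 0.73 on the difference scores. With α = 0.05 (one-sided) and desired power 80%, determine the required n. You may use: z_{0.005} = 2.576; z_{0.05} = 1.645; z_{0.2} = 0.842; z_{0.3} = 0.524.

For a paired (one-sample on differences) test: n = ((z_{α} + z_β) / d)².
z_{α} + z_β = 1.645 + 0.842 = 2.487.
n = (2.487 / 0.73)² = 3.407² = 11.61.
Round up.

n = 12 pairs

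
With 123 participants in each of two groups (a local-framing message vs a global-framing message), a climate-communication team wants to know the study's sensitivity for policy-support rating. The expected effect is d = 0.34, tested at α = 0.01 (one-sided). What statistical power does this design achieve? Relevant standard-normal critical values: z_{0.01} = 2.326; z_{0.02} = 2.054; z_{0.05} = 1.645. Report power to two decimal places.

For two equal groups, power = Φ(d·√(n/2) − z_{α}).
d·√(n/2) = 0.34 × √(123/2) = 0.34 × 7.842 = 2.666.
z_β = 2.666 − 2.326 = 0.340.
Power = Φ(0.340) = 0.633.

power ≈ 0.63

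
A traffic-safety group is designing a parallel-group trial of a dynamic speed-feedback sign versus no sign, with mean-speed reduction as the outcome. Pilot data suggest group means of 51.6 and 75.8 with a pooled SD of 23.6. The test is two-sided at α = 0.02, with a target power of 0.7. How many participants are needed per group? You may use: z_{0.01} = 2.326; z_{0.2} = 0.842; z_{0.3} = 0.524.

n = 16 per group

Cohen's d = |M₁ − M₂| / SD_pooled = |51.6 − 75.8| / 23.6 = 24.2 / 23.6 = 1.025.
For two independent groups with equal n: n = 2·((z_{α/2} + z_β) / d)².
z_{α/2} + z_β = 2.326 + 0.524 = 2.850.
n = 2 × (2.850 / 1.025)² = 2 × 2.780² = 2 × 7.73 = 15.5.
Round up to the next whole participant.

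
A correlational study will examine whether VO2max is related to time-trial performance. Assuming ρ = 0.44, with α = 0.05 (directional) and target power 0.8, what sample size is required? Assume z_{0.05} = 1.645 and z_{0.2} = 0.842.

Fisher's z: C = ½·ln((1+r)/(1−r)) = ½·ln(2.5714) = 0.4722.
n = ((z_{α} + z_β)/C)² + 3.
(1.645 + 0.842) / 0.4722 = 2.487 / 0.4722 = 5.267.
n = 5.267² + 3 = 27.74 + 3 = 30.7.
Round up.

n = 31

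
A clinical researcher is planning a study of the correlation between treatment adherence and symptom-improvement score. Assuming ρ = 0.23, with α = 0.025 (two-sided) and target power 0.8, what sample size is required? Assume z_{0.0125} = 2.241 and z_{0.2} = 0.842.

Fisher's z: C = ½·ln((1+r)/(1−r)) = ½·ln(1.5974) = 0.2342.
n = ((z_{α/2} + z_β)/C)² + 3.
(2.241 + 0.842) / 0.2342 = 3.083 / 0.2342 = 13.164.
n = 13.164² + 3 = 173.29 + 3 = 176.3.
Round up.

n = 177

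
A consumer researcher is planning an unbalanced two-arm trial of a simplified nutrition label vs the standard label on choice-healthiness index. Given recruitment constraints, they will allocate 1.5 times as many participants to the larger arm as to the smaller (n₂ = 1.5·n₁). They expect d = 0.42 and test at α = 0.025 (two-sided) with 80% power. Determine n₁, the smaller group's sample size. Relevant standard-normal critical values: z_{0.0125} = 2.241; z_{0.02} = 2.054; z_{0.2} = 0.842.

With allocation ratio k = n₂/n₁ = 1.5, Var(x̄₁−x̄₂) = σ²(1/n₁ + 1/(k·n₁)) = σ²·(k+1)/(k·n₁).
So n₁ = (1 + 1/k)·((z_{α/2} + z_β)/d)² = 1.667 × (3.083/0.42)².
n₁ = 1.667 × 53.88 = 89.8.
Round up: n₁ = 90, giving n₂ = 1.5 × 90 = 135.

n₁ = 90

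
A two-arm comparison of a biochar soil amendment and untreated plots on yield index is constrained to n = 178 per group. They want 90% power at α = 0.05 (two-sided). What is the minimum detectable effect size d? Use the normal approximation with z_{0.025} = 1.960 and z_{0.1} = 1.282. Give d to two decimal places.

For two independent groups of n = 178 each: d_min = (z_{α/2} + z_β)·√(2/n).
z-sum = 1.960 + 1.282 = 3.242.
d_min = 3.242 × √(2/178) = 3.242 × 0.1060 = 0.344.

d_min ≈ 0.34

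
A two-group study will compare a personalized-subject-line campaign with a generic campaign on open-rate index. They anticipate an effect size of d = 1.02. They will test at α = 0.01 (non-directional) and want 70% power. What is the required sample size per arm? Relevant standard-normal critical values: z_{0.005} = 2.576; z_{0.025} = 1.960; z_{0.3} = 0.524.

For two independent groups with equal n: n = 2·((z_{α/2} + z_β) / d)².
z_{α/2} + z_β = 2.576 + 0.524 = 3.100.
n = 2 × (3.100 / 1.02)² = 2 × 3.039² = 2 × 9.24 = 18.5.
Round up to the next whole participant.

n = 19 per group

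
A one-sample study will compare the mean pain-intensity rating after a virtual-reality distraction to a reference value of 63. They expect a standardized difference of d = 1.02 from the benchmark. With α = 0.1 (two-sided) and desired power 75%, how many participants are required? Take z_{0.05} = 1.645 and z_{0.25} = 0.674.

n = 6

For a one-sample test: n = ((z_{α/2} + z_β) / d)².
z_{α/2} + z_β = 1.645 + 0.674 = 2.319.
n = (2.319 / 1.02)² = 2.274² = 5.17.
Round up.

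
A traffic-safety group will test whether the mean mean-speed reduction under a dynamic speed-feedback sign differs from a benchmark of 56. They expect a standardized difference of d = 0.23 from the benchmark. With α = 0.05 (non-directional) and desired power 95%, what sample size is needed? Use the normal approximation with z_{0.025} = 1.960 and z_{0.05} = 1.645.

For a one-sample test: n = ((z_{α/2} + z_β) / d)².
z_{α/2} + z_β = 1.960 + 1.645 = 3.605.
n = (3.605 / 0.23)² = 15.674² = 245.67.
Round up.

n = 246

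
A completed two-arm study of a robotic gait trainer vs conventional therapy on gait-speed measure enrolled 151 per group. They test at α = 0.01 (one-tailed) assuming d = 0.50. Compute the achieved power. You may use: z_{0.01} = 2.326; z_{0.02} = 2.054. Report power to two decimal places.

power ≈ 0.98

For two equal groups, power = Φ(d·√(n/2) − z_{α}).
d·√(n/2) = 0.50 × √(151/2) = 0.50 × 8.689 = 4.345.
z_β = 4.345 − 2.326 = 2.019.
Power = Φ(2.019) = 0.978.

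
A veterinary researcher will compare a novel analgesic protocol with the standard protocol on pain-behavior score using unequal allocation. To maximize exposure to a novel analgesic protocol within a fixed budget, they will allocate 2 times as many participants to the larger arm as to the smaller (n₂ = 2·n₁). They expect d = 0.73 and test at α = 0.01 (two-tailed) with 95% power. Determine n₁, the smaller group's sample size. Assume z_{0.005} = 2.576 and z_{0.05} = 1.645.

n₁ = 51

With allocation ratio k = n₂/n₁ = 2, Var(x̄₁−x̄₂) = σ²(1/n₁ + 1/(k·n₁)) = σ²·(k+1)/(k·n₁).
So n₁ = (1 + 1/k)·((z_{α/2} + z_β)/d)² = 1.500 × (4.221/0.73)².
n₁ = 1.500 × 33.43 = 50.2.
Round up: n₁ = 51, giving n₂ = 2 × 51 = 102.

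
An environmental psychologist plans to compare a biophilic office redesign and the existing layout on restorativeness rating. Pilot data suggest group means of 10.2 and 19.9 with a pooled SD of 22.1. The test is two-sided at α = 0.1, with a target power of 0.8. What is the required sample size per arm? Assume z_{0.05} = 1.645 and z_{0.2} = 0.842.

Cohen's d = |M₁ − M₂| / SD_pooled = |10.2 − 19.9| / 22.1 = 9.7 / 22.1 = 0.439.
For two independent groups with equal n: n = 2·((z_{α/2} + z_β) / d)².
z_{α/2} + z_β = 1.645 + 0.842 = 2.487.
n = 2 × (2.487 / 0.439)² = 2 × 5.665² = 2 × 32.09 = 64.2.
Round up to the next whole participant.

n = 65 per group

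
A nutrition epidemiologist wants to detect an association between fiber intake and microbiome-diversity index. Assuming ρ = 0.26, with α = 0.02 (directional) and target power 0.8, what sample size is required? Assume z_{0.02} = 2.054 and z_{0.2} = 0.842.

n = 122

Fisher's z: C = ½·ln((1+r)/(1−r)) = ½·ln(1.7027) = 0.2661.
n = ((z_{α} + z_β)/C)² + 3.
(2.054 + 0.842) / 0.2661 = 2.896 / 0.2661 = 10.883.
n = 10.883² + 3 = 118.44 + 3 = 121.4.
Round up.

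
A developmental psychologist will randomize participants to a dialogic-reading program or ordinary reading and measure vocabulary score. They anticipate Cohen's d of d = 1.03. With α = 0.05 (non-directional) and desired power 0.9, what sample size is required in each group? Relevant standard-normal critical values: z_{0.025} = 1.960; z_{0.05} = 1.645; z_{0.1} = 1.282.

For two independent groups with equal n: n = 2·((z_{α/2} + z_β) / d)².
z_{α/2} + z_β = 1.960 + 1.282 = 3.242.
n = 2 × (3.242 / 1.03)² = 2 × 3.148² = 2 × 9.91 = 19.8.
Round up to the next whole participant.

n = 20 per group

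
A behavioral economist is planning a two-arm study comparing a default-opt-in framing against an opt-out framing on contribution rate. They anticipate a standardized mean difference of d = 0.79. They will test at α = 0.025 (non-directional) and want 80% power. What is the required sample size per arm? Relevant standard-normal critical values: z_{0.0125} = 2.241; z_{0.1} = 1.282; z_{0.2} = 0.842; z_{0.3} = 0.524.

For two independent groups with equal n: n = 2·((z_{α/2} + z_β) / d)².
z_{α/2} + z_β = 2.241 + 0.842 = 3.083.
n = 2 × (3.083 / 0.79)² = 2 × 3.903² = 2 × 15.23 = 30.5.
Round up to the next whole participant.

n = 31 per group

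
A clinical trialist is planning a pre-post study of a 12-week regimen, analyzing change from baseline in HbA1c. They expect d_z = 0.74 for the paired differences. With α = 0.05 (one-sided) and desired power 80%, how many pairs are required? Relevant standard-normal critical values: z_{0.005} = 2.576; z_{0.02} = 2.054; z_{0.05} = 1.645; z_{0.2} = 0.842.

n = 12 pairs

For a paired (one-sample on differences) test: n = ((z_{α} + z_β) / d)².
z_{α} + z_β = 1.645 + 0.842 = 2.487.
n = (2.487 / 0.74)² = 3.361² = 11.30.
Round up.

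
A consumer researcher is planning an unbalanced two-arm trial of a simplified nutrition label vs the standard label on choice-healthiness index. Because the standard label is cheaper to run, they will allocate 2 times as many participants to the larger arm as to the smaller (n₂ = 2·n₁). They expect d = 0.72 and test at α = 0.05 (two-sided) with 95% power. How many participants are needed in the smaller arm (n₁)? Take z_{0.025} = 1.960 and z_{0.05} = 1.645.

n₁ = 38

With allocation ratio k = n₂/n₁ = 2, Var(x̄₁−x̄₂) = σ²(1/n₁ + 1/(k·n₁)) = σ²·(k+1)/(k·n₁).
So n₁ = (1 + 1/k)·((z_{α/2} + z_β)/d)² = 1.500 × (3.605/0.72)².
n₁ = 1.500 × 25.07 = 37.6.
Round up: n₁ = 38, giving n₂ = 2 × 38 = 76.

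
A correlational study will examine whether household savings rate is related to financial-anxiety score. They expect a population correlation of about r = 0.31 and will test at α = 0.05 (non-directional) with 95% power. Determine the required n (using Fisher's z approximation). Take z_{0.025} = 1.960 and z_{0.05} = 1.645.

n = 130

Fisher's z: C = ½·ln((1+r)/(1−r)) = ½·ln(1.8986) = 0.3205.
n = ((z_{α/2} + z_β)/C)² + 3.
(1.960 + 1.645) / 0.3205 = 3.605 / 0.3205 = 11.248.
n = 11.248² + 3 = 126.52 + 3 = 129.5.
Round up.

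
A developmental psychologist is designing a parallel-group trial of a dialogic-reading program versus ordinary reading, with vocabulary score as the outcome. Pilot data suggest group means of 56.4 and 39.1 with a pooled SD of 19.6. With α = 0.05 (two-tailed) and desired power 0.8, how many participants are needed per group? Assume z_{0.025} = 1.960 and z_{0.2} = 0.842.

n = 21 per group

Cohen's d = |M₁ − M₂| / SD_pooled = |56.4 − 39.1| / 19.6 = 17.3 / 19.6 = 0.883.
For two independent groups with equal n: n = 2·((z_{α/2} + z_β) / d)².
z_{α/2} + z_β = 1.960 + 0.842 = 2.802.
n = 2 × (2.802 / 0.883)² = 2 × 3.173² = 2 × 10.07 = 20.1.
Round up to the next whole participant.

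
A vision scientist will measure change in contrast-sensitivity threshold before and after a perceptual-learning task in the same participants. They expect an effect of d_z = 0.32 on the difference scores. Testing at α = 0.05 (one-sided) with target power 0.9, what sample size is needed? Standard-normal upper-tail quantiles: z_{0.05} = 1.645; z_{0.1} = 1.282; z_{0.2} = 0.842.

For a paired (one-sample on differences) test: n = ((z_{α} + z_β) / d)².
z_{α} + z_β = 1.645 + 1.282 = 2.927.
n = (2.927 / 0.32)² = 9.147² = 83.67.
Round up.

n = 84 pairs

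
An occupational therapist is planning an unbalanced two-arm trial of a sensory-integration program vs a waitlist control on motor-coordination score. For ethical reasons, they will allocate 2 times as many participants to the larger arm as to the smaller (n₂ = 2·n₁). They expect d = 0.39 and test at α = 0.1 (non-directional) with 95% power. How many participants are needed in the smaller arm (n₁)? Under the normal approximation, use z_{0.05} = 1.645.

n₁ = 107

With allocation ratio k = n₂/n₁ = 2, Var(x̄₁−x̄₂) = σ²(1/n₁ + 1/(k·n₁)) = σ²·(k+1)/(k·n₁).
So n₁ = (1 + 1/k)·((z_{α/2} + z_β)/d)² = 1.500 × (3.290/0.39)².
n₁ = 1.500 × 71.16 = 106.7.
Round up: n₁ = 107, giving n₂ = 2 × 107 = 214.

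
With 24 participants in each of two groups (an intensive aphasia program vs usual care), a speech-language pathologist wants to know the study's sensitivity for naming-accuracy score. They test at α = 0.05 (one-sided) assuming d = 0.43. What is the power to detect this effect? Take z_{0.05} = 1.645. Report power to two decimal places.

power ≈ 0.44

For two equal groups, power = Φ(d·√(n/2) − z_{α}).
d·√(n/2) = 0.43 × √(24/2) = 0.43 × 3.464 = 1.490.
z_β = 1.490 − 1.645 = -0.155.
Power = Φ(-0.155) = 0.438.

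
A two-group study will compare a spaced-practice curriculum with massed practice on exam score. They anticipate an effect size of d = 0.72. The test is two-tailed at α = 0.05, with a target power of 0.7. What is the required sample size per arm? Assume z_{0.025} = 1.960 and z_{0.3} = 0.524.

n = 24 per group

For two independent groups with equal n: n = 2·((z_{α/2} + z_β) / d)².
z_{α/2} + z_β = 1.960 + 0.524 = 2.484.
n = 2 × (2.484 / 0.72)² = 2 × 3.450² = 2 × 11.90 = 23.8.
Round up to the next whole participant.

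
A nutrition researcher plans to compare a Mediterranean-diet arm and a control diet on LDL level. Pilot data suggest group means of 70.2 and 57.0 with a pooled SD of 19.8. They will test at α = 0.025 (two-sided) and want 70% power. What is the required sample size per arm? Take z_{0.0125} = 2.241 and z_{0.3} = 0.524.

Cohen's d = |M₁ − M₂| / SD_pooled = |70.2 − 57.0| / 19.8 = 13.2 / 19.8 = 0.667.
For two independent groups with equal n: n = 2·((z_{α/2} + z_β) / d)².
z_{α/2} + z_β = 2.241 + 0.524 = 2.765.
n = 2 × (2.765 / 0.667)² = 2 × 4.145² = 2 × 17.18 = 34.4.
Round up to the next whole participant.

n = 35 per group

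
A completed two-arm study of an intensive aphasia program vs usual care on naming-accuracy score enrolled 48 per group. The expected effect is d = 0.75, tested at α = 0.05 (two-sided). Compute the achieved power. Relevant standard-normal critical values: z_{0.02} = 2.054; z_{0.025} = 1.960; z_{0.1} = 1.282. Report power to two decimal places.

For two equal groups, power = Φ(d·√(n/2) − z_{α/2}).
d·√(n/2) = 0.75 × √(48/2) = 0.75 × 4.899 = 3.674.
z_β = 3.674 − 1.960 = 1.714.
Power = Φ(1.714) = 0.957.

power ≈ 0.96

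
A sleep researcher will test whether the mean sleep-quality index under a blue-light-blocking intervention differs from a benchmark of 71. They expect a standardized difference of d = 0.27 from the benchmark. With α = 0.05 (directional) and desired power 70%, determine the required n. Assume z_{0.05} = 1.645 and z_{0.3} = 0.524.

n = 65

For a one-sample test: n = ((z_{α} + z_β) / d)².
z_{α} + z_β = 1.645 + 0.524 = 2.169.
n = (2.169 / 0.27)² = 8.033² = 64.53.
Round up.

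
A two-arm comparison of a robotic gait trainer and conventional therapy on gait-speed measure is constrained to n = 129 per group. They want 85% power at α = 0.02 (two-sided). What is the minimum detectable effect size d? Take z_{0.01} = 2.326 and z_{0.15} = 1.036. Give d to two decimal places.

d_min ≈ 0.42

For two independent groups of n = 129 each: d_min = (z_{α/2} + z_β)·√(2/n).
z-sum = 2.326 + 1.036 = 3.362.
d_min = 3.362 × √(2/129) = 3.362 × 0.1245 = 0.419.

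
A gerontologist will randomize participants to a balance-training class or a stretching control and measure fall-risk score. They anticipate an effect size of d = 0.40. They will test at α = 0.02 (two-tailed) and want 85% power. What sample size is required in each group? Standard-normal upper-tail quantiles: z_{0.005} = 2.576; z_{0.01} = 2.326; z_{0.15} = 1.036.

n = 142 per group

For two independent groups with equal n: n = 2·((z_{α/2} + z_β) / d)².
z_{α/2} + z_β = 2.326 + 1.036 = 3.362.
n = 2 × (3.362 / 0.40)² = 2 × 8.405² = 2 × 70.64 = 141.3.
Round up to the next whole participant.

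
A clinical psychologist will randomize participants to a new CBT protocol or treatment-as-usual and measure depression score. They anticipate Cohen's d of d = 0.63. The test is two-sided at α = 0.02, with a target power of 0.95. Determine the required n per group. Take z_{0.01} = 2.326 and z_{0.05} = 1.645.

For two independent groups with equal n: n = 2·((z_{α/2} + z_β) / d)².
z_{α/2} + z_β = 2.326 + 1.645 = 3.971.
n = 2 × (3.971 / 0.63)² = 2 × 6.303² = 2 × 39.73 = 79.5.
Round up to the next whole participant.

n = 80 per group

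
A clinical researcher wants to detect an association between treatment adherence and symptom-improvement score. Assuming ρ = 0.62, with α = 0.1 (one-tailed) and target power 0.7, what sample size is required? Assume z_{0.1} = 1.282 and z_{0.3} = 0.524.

n = 10

Fisher's z: C = ½·ln((1+r)/(1−r)) = ½·ln(4.2632) = 0.7250.
n = ((z_{α} + z_β)/C)² + 3.
(1.282 + 0.524) / 0.7250 = 1.806 / 0.7250 = 2.491.
n = 2.491² + 3 = 6.21 + 3 = 9.2.
Round up.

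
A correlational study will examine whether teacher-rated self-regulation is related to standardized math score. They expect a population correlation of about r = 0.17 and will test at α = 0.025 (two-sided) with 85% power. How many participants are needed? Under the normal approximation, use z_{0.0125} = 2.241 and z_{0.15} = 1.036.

n = 368

Fisher's z: C = ½·ln((1+r)/(1−r)) = ½·ln(1.4096) = 0.1717.
n = ((z_{α/2} + z_β)/C)² + 3.
(2.241 + 1.036) / 0.1717 = 3.277 / 0.1717 = 19.086.
n = 19.086² + 3 = 364.26 + 3 = 367.3.
Round up.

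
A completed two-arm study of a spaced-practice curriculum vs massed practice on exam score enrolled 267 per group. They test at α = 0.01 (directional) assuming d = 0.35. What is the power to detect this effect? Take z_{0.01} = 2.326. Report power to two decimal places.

For two equal groups, power = Φ(d·√(n/2) − z_{α}).
d·√(n/2) = 0.35 × √(267/2) = 0.35 × 11.554 = 4.044.
z_β = 4.044 − 2.326 = 1.718.
Power = Φ(1.718) = 0.957.

power ≈ 0.96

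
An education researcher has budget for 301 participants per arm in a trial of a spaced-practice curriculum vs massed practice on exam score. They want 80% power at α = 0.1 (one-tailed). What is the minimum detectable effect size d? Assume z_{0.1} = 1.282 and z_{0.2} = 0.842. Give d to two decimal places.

For two independent groups of n = 301 each: d_min = (z_{α} + z_β)·√(2/n).
z-sum = 1.282 + 0.842 = 2.124.
d_min = 2.124 × √(2/301) = 2.124 × 0.0815 = 0.173.

d_min ≈ 0.17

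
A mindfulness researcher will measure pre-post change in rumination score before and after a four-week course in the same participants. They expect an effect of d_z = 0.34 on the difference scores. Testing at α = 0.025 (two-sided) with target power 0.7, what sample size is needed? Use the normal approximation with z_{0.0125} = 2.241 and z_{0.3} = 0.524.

n = 67 pairs

For a paired (one-sample on differences) test: n = ((z_{α/2} + z_β) / d)².
z_{α/2} + z_β = 2.241 + 0.524 = 2.765.
n = (2.765 / 0.34)² = 8.132² = 66.14.
Round up.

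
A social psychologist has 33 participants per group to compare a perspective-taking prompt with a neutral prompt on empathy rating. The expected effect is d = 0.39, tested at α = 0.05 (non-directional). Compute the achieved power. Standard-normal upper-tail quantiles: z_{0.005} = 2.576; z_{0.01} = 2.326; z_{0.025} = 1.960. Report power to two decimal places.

For two equal groups, power = Φ(d·√(n/2) − z_{α/2}).
d·√(n/2) = 0.39 × √(33/2) = 0.39 × 4.062 = 1.584.
z_β = 1.584 − 1.960 = -0.376.
Power = Φ(-0.376) = 0.354.

power ≈ 0.35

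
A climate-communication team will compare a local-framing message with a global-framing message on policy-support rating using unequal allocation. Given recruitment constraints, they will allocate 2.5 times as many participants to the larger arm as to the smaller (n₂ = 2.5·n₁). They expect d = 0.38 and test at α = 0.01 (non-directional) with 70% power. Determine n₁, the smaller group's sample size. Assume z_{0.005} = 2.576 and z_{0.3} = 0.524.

With allocation ratio k = n₂/n₁ = 2.5, Var(x̄₁−x̄₂) = σ²(1/n₁ + 1/(k·n₁)) = σ²·(k+1)/(k·n₁).
So n₁ = (1 + 1/k)·((z_{α/2} + z_β)/d)² = 1.400 × (3.100/0.38)².
n₁ = 1.400 × 66.55 = 93.2.
Round up: n₁ = 94, giving n₂ = 2.5 × 94 = 235.

n₁ = 94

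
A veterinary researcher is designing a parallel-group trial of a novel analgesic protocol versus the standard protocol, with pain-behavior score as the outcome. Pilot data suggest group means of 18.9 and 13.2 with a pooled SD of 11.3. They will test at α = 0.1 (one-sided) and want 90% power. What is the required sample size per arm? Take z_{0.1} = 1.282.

n = 52 per group

Cohen's d = |M₁ − M₂| / SD_pooled = |18.9 − 13.2| / 11.3 = 5.7 / 11.3 = 0.504.
For two independent groups with equal n: n = 2·((z_{α} + z_β) / d)².
z_{α} + z_β = 1.282 + 1.282 = 2.564.
n = 2 × (2.564 / 0.504)² = 2 × 5.087² = 2 × 25.88 = 51.8.
Round up to the next whole participant.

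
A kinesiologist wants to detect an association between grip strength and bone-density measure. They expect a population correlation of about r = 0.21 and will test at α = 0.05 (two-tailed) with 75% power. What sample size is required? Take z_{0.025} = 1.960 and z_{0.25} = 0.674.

n = 156

Fisher's z: C = ½·ln((1+r)/(1−r)) = ½·ln(1.5316) = 0.2132.
n = ((z_{α/2} + z_β)/C)² + 3.
(1.960 + 0.674) / 0.2132 = 2.634 / 0.2132 = 12.355.
n = 12.355² + 3 = 152.64 + 3 = 155.6.
Round up.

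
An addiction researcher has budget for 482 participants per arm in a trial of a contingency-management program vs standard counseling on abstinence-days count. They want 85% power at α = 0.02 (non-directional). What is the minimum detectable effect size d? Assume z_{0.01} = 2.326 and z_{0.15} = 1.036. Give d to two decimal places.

For two independent groups of n = 482 each: d_min = (z_{α/2} + z_β)·√(2/n).
z-sum = 2.326 + 1.036 = 3.362.
d_min = 3.362 × √(2/482) = 3.362 × 0.0644 = 0.217.

d_min ≈ 0.22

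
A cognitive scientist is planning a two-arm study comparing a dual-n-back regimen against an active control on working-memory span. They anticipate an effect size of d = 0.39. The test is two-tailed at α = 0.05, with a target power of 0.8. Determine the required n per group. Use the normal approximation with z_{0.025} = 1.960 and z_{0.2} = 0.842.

n = 104 per group

For two independent groups with equal n: n = 2·((z_{α/2} + z_β) / d)².
z_{α/2} + z_β = 1.960 + 0.842 = 2.802.
n = 2 × (2.802 / 0.39)² = 2 × 7.185² = 2 × 51.62 = 103.2.
Round up to the next whole participant.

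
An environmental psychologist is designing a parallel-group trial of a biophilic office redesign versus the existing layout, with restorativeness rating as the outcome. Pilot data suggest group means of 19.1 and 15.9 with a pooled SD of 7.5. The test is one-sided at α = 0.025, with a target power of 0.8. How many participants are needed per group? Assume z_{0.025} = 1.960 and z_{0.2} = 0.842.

n = 87 per group

Cohen's d = |M₁ − M₂| / SD_pooled = |19.1 − 15.9| / 7.5 = 3.2 / 7.5 = 0.427.
For two independent groups with equal n: n = 2·((z_{α} + z_β) / d)².
z_{α} + z_β = 1.960 + 0.842 = 2.802.
n = 2 × (2.802 / 0.427)² = 2 × 6.562² = 2 × 43.06 = 86.1.
Round up to the next whole participant.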